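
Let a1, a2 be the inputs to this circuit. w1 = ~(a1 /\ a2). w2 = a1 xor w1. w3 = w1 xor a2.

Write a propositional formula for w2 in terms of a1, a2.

w1 = ~(a1 /\ a2)
w2 = a1 xor w1 = a1 xor (~(a1 /\ a2))

a1 xor (~(a1 /\ a2))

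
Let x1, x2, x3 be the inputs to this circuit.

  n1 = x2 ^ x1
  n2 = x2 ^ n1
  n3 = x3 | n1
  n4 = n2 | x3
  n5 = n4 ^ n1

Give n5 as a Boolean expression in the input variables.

n1 = x2 ^ x1
n2 = x2 ^ n1 = x2 ^ (x2 ^ x1)
n4 = n2 | x3 = (x2 ^ (x2 ^ x1)) | x3
n5 = n4 ^ n1 = ((x2 ^ (x2 ^ x1)) | x3) ^ (x2 ^ x1)

((x2 ^ (x2 ^ x1)) | x3) ^ (x2 ^ x1)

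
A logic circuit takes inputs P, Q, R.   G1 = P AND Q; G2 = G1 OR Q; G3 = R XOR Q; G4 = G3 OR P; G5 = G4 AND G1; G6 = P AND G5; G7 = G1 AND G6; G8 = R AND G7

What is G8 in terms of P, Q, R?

G1 = P AND Q
G3 = R XOR Q
G4 = G3 OR P = (R XOR Q) OR P
G5 = G4 AND G1 = ((R XOR Q) OR P) AND (P AND Q)
G6 = P AND G5 = P AND (((R XOR Q) OR P) AND (P AND Q))
G7 = G1 AND G6 = (P AND Q) AND (P AND (((R XOR Q) OR P) AND (P AND Q)))
G8 = R AND G7 = R AND ((P AND Q) AND (P AND (((R XOR Q) OR P) AND (P AND Q))))

R AND ((P AND Q) AND (P AND (((R XOR Q) OR P) AND (P AND Q))))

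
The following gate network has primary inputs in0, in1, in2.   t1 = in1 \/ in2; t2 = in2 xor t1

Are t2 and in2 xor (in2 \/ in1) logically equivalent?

Yes

t1 = in1 \/ in2
t2 = in2 xor t1 = in2 xor (in1 \/ in2)
At in0=0, in1=0, in2=0: circuit gives 0, formula gives 0.
At in0=0, in1=1, in2=0: circuit gives 1, formula gives 1.
Agrees on all 8 inputs.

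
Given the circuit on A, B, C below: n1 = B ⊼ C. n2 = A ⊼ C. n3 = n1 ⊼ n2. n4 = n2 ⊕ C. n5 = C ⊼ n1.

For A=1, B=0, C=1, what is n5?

n1 = 0 ⊼ 1 = 1
n5 = 1 ⊼ 1 = 0

0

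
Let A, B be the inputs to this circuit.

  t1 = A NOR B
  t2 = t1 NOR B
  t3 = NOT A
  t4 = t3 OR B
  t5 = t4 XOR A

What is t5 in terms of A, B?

(NOT A OR B) XOR A

t3 = NOT A
t4 = t3 OR B = NOT A OR B
t5 = t4 XOR A = (NOT A OR B) XOR A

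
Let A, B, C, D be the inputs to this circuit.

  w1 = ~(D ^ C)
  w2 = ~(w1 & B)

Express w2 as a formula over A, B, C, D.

~((~(D ^ C)) & B)

w1 = ~(D ^ C)
w2 = ~(w1 & B) = ~((~(D ^ C)) & B)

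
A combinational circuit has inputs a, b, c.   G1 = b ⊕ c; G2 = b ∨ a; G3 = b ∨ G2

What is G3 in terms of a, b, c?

b ∨ (b ∨ a)

G2 = b ∨ a
G3 = b ∨ G2 = b ∨ (b ∨ a)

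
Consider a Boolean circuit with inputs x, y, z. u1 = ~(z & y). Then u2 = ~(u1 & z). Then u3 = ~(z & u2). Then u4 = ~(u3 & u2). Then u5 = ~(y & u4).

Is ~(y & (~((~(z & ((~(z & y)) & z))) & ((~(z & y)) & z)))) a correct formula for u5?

u1 = ~(z & y)
u2 = ~(u1 & z) = ~((~(z & y)) & z)
u3 = ~(z & u2) = ~(z & (~((~(z & y)) & z)))
u4 = ~(u3 & u2) = ~((~(z & (~((~(z & y)) & z)))) & (~((~(z & y)) & z)))
u5 = ~(y & u4) = ~(y & (~((~(z & (~((~(z & y)) & z)))) & (~((~(z & y)) & z)))))
At x=0, y=1, z=0: circuit gives 1, formula gives 0.

No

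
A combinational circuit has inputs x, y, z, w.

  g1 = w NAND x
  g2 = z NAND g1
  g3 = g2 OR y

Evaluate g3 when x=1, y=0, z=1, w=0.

0

g1 = 0 NAND 1 = 1
g2 = 1 NAND 1 = 0
g3 = 0 OR 0 = 0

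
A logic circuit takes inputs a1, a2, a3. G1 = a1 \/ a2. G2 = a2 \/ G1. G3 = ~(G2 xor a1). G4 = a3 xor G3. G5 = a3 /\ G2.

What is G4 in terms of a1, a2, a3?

a3 xor (~((a2 \/ (a1 \/ a2)) xor a1))

G1 = a1 \/ a2
G2 = a2 \/ G1 = a2 \/ (a1 \/ a2)
G3 = ~(G2 xor a1) = ~((a2 \/ (a1 \/ a2)) xor a1)
G4 = a3 xor G3 = a3 xor (~((a2 \/ (a1 \/ a2)) xor a1))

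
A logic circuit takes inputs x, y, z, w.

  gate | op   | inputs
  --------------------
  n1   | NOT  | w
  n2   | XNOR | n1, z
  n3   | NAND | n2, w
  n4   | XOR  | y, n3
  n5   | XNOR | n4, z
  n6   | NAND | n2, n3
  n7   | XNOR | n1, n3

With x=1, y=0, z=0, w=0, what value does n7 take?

n1 = NOT 0 = 1
n2 = 1 XNOR 0 = 0
n3 = 0 NAND 0 = 1
n7 = 1 XNOR 1 = 1

1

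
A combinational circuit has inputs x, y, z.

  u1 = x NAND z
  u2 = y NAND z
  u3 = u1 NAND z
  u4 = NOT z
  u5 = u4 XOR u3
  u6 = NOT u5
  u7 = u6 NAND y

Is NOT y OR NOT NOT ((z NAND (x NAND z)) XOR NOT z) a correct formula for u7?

Yes

u1 = x NAND z
u3 = u1 NAND z = (x NAND z) NAND z
u4 = NOT z
u5 = u4 XOR u3 = NOT z XOR ((x NAND z) NAND z)
u6 = NOT u5 = NOT (NOT z XOR ((x NAND z) NAND z))
u7 = u6 NAND y = NOT (NOT z XOR ((x NAND z) NAND z)) NAND y
At x=0, y=1, z=0: circuit gives 0, formula gives 0.
At x=0, y=0, z=0: circuit gives 1, formula gives 1.
Agrees on all 8 inputs.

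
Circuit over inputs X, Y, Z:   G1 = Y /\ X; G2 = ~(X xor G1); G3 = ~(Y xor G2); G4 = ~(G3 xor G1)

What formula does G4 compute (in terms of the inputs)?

~((~(Y xor (~(X xor (Y /\ X))))) xor (Y /\ X))

G1 = Y /\ X
G2 = ~(X xor G1) = ~(X xor (Y /\ X))
G3 = ~(Y xor G2) = ~(Y xor (~(X xor (Y /\ X))))
G4 = ~(G3 xor G1) = ~((~(Y xor (~(X xor (Y /\ X))))) xor (Y /\ X))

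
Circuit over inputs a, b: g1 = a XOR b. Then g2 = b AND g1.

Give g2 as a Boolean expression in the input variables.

b AND (a XOR b)

g1 = a XOR b
g2 = b AND g1 = b AND (a XOR b)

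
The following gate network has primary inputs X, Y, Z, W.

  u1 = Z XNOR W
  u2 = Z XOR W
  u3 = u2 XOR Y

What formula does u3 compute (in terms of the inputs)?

u2 = Z XOR W
u3 = u2 XOR Y = (Z XOR W) XOR Y

(Z XOR W) XOR Y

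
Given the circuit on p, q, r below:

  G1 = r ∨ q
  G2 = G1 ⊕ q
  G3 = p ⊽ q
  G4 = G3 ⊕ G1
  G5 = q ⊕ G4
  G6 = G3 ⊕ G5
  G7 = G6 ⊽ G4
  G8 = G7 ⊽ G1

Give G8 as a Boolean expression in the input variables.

(((p ⊽ q) ⊕ (q ⊕ ((p ⊽ q) ⊕ (r ∨ q)))) ⊽ ((p ⊽ q) ⊕ (r ∨ q))) ⊽ (r ∨ q)

G1 = r ∨ q
G3 = p ⊽ q
G4 = G3 ⊕ G1 = (p ⊽ q) ⊕ (r ∨ q)
G5 = q ⊕ G4 = q ⊕ ((p ⊽ q) ⊕ (r ∨ q))
G6 = G3 ⊕ G5 = (p ⊽ q) ⊕ (q ⊕ ((p ⊽ q) ⊕ (r ∨ q)))
G7 = G6 ⊽ G4 = ((p ⊽ q) ⊕ (q ⊕ ((p ⊽ q) ⊕ (r ∨ q)))) ⊽ ((p ⊽ q) ⊕ (r ∨ q))
G8 = G7 ⊽ G1 = (((p ⊽ q) ⊕ (q ⊕ ((p ⊽ q) ⊕ (r ∨ q)))) ⊽ ((p ⊽ q) ⊕ (r ∨ q))) ⊽ (r ∨ q)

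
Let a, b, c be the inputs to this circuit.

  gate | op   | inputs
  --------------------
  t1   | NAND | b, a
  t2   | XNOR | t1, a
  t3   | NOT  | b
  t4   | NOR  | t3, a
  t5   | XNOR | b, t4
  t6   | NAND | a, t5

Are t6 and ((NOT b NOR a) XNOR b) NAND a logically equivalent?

t3 = NOT b
t4 = t3 NOR a = NOT b NOR a
t5 = b XNOR t4 = b XNOR (NOT b NOR a)
t6 = a NAND t5 = a NAND (b XNOR (NOT b NOR a))
At a=1, b=0, c=0: circuit gives 0, formula gives 0.
At a=0, b=0, c=0: circuit gives 1, formula gives 1.
Agrees on all 8 inputs.

Yes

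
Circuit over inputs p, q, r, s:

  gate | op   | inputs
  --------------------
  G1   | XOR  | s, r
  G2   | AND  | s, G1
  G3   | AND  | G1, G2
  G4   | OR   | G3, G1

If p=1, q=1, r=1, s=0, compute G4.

1

G1 = 0 XOR 1 = 1
G2 = 0 AND 1 = 0
G3 = 1 AND 0 = 0
G4 = 0 OR 1 = 1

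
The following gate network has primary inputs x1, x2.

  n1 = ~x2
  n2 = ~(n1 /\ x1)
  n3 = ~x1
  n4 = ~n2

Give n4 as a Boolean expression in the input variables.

~(~(~x2 /\ x1))

n1 = ~x2
n2 = ~(n1 /\ x1) = ~(~x2 /\ x1)
n4 = ~n2 = ~(~(~x2 /\ x1))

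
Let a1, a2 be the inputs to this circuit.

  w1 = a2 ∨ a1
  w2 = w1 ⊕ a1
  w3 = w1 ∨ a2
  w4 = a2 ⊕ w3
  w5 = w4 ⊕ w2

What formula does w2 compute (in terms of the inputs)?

w1 = a2 ∨ a1
w2 = w1 ⊕ a1 = (a2 ∨ a1) ⊕ a1

(a2 ∨ a1) ⊕ a1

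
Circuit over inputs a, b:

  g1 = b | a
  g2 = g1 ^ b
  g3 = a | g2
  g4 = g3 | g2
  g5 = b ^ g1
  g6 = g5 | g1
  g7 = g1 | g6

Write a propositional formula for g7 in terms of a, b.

g1 = b | a
g5 = b ^ g1 = b ^ (b | a)
g6 = g5 | g1 = (b ^ (b | a)) | (b | a)
g7 = g1 | g6 = (b | a) | ((b ^ (b | a)) | (b | a))

(b | a) | ((b ^ (b | a)) | (b | a))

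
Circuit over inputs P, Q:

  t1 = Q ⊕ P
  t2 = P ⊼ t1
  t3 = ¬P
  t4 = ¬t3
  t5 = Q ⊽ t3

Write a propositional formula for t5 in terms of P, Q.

Q ⊽ ¬P

t3 = ¬P
t5 = Q ⊽ t3 = Q ⊽ ¬P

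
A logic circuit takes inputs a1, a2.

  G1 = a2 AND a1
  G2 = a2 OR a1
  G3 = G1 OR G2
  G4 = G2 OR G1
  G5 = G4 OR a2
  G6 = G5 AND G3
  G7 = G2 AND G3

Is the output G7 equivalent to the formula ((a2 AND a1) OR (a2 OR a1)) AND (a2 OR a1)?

G1 = a2 AND a1
G2 = a2 OR a1
G3 = G1 OR G2 = (a2 AND a1) OR (a2 OR a1)
G7 = G2 AND G3 = (a2 OR a1) AND ((a2 AND a1) OR (a2 OR a1))
At a1=0, a2=0: circuit gives 0, formula gives 0.
At a1=0, a2=1: circuit gives 1, formula gives 1.
Agrees on all 4 inputs.

Yes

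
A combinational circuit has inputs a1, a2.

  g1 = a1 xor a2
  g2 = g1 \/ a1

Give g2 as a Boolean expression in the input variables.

g1 = a1 xor a2
g2 = g1 \/ a1 = (a1 xor a2) \/ a1

(a1 xor a2) \/ a1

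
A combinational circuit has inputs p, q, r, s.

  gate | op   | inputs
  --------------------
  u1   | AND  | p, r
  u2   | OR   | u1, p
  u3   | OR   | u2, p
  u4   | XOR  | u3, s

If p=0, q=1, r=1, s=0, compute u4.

u1 = 0 AND 1 = 0
u2 = 0 OR 0 = 0
u3 = 0 OR 0 = 0
u4 = 0 XOR 0 = 0

0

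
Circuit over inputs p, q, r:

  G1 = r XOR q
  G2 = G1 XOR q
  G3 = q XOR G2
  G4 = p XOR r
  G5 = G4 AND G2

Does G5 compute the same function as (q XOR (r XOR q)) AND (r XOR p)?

G1 = r XOR q
G2 = G1 XOR q = (r XOR q) XOR q
G4 = p XOR r
G5 = G4 AND G2 = (p XOR r) AND ((r XOR q) XOR q)
At p=0, q=0, r=0: circuit gives 0, formula gives 0.
At p=0, q=0, r=1: circuit gives 1, formula gives 1.
Agrees on all 8 inputs.

Yes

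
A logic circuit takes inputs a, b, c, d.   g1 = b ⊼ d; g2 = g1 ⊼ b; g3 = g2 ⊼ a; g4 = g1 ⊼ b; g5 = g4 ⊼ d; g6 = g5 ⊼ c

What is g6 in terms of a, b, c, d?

(((b ⊼ d) ⊼ b) ⊼ d) ⊼ c

g1 = b ⊼ d
g4 = g1 ⊼ b = (b ⊼ d) ⊼ b
g5 = g4 ⊼ d = ((b ⊼ d) ⊼ b) ⊼ d
g6 = g5 ⊼ c = (((b ⊼ d) ⊼ b) ⊼ d) ⊼ c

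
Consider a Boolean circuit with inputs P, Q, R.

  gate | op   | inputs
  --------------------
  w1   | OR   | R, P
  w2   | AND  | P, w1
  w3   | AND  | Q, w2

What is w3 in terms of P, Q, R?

w1 = R OR P
w2 = P AND w1 = P AND (R OR P)
w3 = Q AND w2 = Q AND (P AND (R OR P))

Q AND (P AND (R OR P))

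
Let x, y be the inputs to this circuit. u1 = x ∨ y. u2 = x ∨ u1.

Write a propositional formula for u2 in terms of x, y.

u1 = x ∨ y
u2 = x ∨ u1 = x ∨ (x ∨ y)

x ∨ (x ∨ y)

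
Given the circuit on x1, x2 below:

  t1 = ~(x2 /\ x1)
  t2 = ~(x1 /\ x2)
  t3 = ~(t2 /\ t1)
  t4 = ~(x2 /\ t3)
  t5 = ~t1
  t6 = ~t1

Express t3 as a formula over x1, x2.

t1 = ~(x2 /\ x1)
t2 = ~(x1 /\ x2)
t3 = ~(t2 /\ t1) = ~((~(x1 /\ x2)) /\ (~(x2 /\ x1)))

~((~(x1 /\ x2)) /\ (~(x2 /\ x1)))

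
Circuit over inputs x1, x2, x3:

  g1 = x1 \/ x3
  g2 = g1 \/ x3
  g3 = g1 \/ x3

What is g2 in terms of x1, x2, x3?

(x1 \/ x3) \/ x3

g1 = x1 \/ x3
g2 = g1 \/ x3 = (x1 \/ x3) \/ x3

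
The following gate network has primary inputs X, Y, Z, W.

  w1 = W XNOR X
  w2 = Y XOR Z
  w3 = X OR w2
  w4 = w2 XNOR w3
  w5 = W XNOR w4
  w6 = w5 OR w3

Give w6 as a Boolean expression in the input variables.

(W XNOR ((Y XOR Z) XNOR (X OR (Y XOR Z)))) OR (X OR (Y XOR Z))

w2 = Y XOR Z
w3 = X OR w2 = X OR (Y XOR Z)
w4 = w2 XNOR w3 = (Y XOR Z) XNOR (X OR (Y XOR Z))
w5 = W XNOR w4 = W XNOR ((Y XOR Z) XNOR (X OR (Y XOR Z)))
w6 = w5 OR w3 = (W XNOR ((Y XOR Z) XNOR (X OR (Y XOR Z)))) OR (X OR (Y XOR Z))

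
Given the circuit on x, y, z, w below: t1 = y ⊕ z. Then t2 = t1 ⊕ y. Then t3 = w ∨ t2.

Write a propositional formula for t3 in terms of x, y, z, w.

t1 = y ⊕ z
t2 = t1 ⊕ y = (y ⊕ z) ⊕ y
t3 = w ∨ t2 = w ∨ ((y ⊕ z) ⊕ y)

w ∨ ((y ⊕ z) ⊕ y)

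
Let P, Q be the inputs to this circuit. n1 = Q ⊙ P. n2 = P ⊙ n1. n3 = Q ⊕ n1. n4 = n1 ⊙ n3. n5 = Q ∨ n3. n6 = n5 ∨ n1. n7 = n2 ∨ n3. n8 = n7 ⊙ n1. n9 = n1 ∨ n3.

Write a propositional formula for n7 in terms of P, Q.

n1 = Q ⊙ P
n2 = P ⊙ n1 = P ⊙ (Q ⊙ P)
n3 = Q ⊕ n1 = Q ⊕ (Q ⊙ P)
n7 = n2 ∨ n3 = (P ⊙ (Q ⊙ P)) ∨ (Q ⊕ (Q ⊙ P))

(P ⊙ (Q ⊙ P)) ∨ (Q ⊕ (Q ⊙ P))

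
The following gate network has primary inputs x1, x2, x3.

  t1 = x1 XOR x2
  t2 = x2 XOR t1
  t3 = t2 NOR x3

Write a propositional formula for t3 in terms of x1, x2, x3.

(x2 XOR (x1 XOR x2)) NOR x3

t1 = x1 XOR x2
t2 = x2 XOR t1 = x2 XOR (x1 XOR x2)
t3 = t2 NOR x3 = (x2 XOR (x1 XOR x2)) NOR x3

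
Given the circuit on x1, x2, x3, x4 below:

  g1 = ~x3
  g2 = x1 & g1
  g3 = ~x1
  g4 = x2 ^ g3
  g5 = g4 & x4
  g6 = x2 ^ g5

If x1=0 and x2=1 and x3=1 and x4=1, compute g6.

1

g3 = ~0 = 1
g4 = 1 ^ 1 = 0
g5 = 0 & 1 = 0
g6 = 1 ^ 0 = 1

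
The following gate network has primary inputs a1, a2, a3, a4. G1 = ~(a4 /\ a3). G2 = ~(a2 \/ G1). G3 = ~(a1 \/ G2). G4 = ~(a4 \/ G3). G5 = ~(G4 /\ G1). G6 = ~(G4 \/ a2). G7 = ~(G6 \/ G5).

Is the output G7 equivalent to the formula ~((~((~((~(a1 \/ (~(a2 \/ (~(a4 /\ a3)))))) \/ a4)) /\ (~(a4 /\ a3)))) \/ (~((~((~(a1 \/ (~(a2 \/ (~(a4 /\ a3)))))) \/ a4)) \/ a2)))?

G1 = ~(a4 /\ a3)
G2 = ~(a2 \/ G1) = ~(a2 \/ (~(a4 /\ a3)))
G3 = ~(a1 \/ G2) = ~(a1 \/ (~(a2 \/ (~(a4 /\ a3)))))
G4 = ~(a4 \/ G3) = ~(a4 \/ (~(a1 \/ (~(a2 \/ (~(a4 /\ a3)))))))
G5 = ~(G4 /\ G1) = ~((~(a4 \/ (~(a1 \/ (~(a2 \/ (~(a4 /\ a3)))))))) /\ (~(a4 /\ a3)))
G6 = ~(G4 \/ a2) = ~((~(a4 \/ (~(a1 \/ (~(a2 \/ (~(a4 /\ a3)))))))) \/ a2)
G7 = ~(G6 \/ G5) = ~((~((~(a4 \/ (~(a1 \/ (~(a2 \/ (~(a4 /\ a3)))))))) \/ a2)) \/ (~((~(a4 \/ (~(a1 \/ (~(a2 \/ (~(a4 /\ a3)))))))) /\ (~(a4 /\ a3)))))
At a1=0, a2=0, a3=0, a4=0: circuit gives 0, formula gives 0.
At a1=1, a2=0, a3=0, a4=0: circuit gives 1, formula gives 1.
Agrees on all 16 inputs.

Yes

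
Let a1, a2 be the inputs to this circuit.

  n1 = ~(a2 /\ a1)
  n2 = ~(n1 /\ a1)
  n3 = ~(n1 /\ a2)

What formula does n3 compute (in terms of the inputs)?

n1 = ~(a2 /\ a1)
n3 = ~(n1 /\ a2) = ~((~(a2 /\ a1)) /\ a2)

~((~(a2 /\ a1)) /\ a2)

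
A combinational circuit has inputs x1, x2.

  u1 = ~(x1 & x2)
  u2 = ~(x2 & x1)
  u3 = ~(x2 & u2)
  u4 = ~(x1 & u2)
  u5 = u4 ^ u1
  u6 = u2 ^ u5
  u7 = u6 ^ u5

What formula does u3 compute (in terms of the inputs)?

u2 = ~(x2 & x1)
u3 = ~(x2 & u2) = ~(x2 & (~(x2 & x1)))

~(x2 & (~(x2 & x1)))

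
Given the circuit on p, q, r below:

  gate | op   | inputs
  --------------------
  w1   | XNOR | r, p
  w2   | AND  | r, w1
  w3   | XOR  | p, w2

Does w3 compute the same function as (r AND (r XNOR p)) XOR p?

Yes

w1 = r XNOR p
w2 = r AND w1 = r AND (r XNOR p)
w3 = p XOR w2 = p XOR (r AND (r XNOR p))
At p=0, q=0, r=0: circuit gives 0, formula gives 0.
At p=1, q=0, r=0: circuit gives 1, formula gives 1.
Agrees on all 8 inputs.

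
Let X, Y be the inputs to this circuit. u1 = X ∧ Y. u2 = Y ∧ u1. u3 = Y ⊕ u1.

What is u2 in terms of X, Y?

u1 = X ∧ Y
u2 = Y ∧ u1 = Y ∧ (X ∧ Y)

Y ∧ (X ∧ Y)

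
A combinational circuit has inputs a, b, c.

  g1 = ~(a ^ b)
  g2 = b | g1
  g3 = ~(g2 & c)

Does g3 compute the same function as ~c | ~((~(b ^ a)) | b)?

Yes

g1 = ~(a ^ b)
g2 = b | g1 = b | (~(a ^ b))
g3 = ~(g2 & c) = ~((b | (~(a ^ b))) & c)
At a=0, b=0, c=1: circuit gives 0, formula gives 0.
At a=0, b=0, c=0: circuit gives 1, formula gives 1.
Agrees on all 8 inputs.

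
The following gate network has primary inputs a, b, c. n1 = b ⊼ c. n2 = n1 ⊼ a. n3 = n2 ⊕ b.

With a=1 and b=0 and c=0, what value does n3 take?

n1 = 0 ⊼ 0 = 1
n2 = 1 ⊼ 1 = 0
n3 = 0 ⊕ 0 = 0

0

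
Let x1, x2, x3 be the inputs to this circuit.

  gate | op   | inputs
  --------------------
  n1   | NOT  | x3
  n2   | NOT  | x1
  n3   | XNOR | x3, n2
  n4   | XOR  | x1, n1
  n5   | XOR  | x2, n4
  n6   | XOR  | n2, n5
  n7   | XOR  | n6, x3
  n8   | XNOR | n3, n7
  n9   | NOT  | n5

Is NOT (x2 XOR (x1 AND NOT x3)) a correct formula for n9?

No

n1 = NOT x3
n4 = x1 XOR n1 = x1 XOR NOT x3
n5 = x2 XOR n4 = x2 XOR (x1 XOR NOT x3)
n9 = NOT n5 = NOT (x2 XOR (x1 XOR NOT x3))
At x1=0, x2=0, x3=0: circuit gives 0, formula gives 1.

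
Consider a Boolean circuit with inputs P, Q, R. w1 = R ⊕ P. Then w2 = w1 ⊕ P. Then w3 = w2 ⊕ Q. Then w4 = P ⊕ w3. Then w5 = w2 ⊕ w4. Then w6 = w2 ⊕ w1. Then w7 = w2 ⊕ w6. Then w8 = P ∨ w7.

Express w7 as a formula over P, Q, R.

w1 = R ⊕ P
w2 = w1 ⊕ P = (R ⊕ P) ⊕ P
w6 = w2 ⊕ w1 = ((R ⊕ P) ⊕ P) ⊕ (R ⊕ P)
w7 = w2 ⊕ w6 = ((R ⊕ P) ⊕ P) ⊕ (((R ⊕ P) ⊕ P) ⊕ (R ⊕ P))

((R ⊕ P) ⊕ P) ⊕ (((R ⊕ P) ⊕ P) ⊕ (R ⊕ P))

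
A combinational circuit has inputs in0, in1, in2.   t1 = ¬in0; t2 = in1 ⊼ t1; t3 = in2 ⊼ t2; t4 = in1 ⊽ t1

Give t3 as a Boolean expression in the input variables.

in2 ⊼ (in1 ⊼ ¬in0)

t1 = ¬in0
t2 = in1 ⊼ t1 = in1 ⊼ ¬in0
t3 = in2 ⊼ t2 = in2 ⊼ (in1 ⊼ ¬in0)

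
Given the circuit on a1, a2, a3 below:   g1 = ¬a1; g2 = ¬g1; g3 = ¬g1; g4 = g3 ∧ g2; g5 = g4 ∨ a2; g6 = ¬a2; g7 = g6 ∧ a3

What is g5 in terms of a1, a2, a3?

(¬¬a1 ∧ ¬¬a1) ∨ a2

g1 = ¬a1
g2 = ¬g1 = ¬¬a1
g3 = ¬g1 = ¬¬a1
g4 = g3 ∧ g2 = ¬¬a1 ∧ ¬¬a1
g5 = g4 ∨ a2 = (¬¬a1 ∧ ¬¬a1) ∨ a2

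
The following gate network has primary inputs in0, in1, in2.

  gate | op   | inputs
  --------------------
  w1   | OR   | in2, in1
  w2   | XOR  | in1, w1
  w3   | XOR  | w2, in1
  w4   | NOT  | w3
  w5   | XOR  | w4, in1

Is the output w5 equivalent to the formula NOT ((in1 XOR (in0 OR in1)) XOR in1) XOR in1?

w1 = in2 OR in1
w2 = in1 XOR w1 = in1 XOR (in2 OR in1)
w3 = w2 XOR in1 = (in1 XOR (in2 OR in1)) XOR in1
w4 = NOT w3 = NOT ((in1 XOR (in2 OR in1)) XOR in1)
w5 = w4 XOR in1 = NOT ((in1 XOR (in2 OR in1)) XOR in1) XOR in1
At in0=0, in1=0, in2=1: circuit gives 0, formula gives 1.

No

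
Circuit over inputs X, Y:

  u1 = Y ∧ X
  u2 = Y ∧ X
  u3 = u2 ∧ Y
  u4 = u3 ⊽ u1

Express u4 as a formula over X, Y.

u1 = Y ∧ X
u2 = Y ∧ X
u3 = u2 ∧ Y = (Y ∧ X) ∧ Y
u4 = u3 ⊽ u1 = ((Y ∧ X) ∧ Y) ⊽ (Y ∧ X)

((Y ∧ X) ∧ Y) ⊽ (Y ∧ X)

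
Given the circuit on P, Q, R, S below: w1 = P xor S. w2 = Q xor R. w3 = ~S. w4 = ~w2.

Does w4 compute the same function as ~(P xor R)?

w2 = Q xor R
w4 = ~w2 = ~(Q xor R)
At P=0, Q=1, R=0, S=0: circuit gives 0, formula gives 1.

No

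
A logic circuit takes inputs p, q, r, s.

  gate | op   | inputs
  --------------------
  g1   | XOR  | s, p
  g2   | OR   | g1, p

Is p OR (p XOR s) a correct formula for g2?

g1 = s XOR p
g2 = g1 OR p = (s XOR p) OR p
At p=0, q=0, r=0, s=0: circuit gives 0, formula gives 0.
At p=0, q=0, r=0, s=1: circuit gives 1, formula gives 1.
Agrees on all 16 inputs.

Yes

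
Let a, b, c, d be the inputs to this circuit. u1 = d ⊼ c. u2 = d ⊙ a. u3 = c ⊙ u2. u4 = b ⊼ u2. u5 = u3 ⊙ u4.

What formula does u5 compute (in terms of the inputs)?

(c ⊙ (d ⊙ a)) ⊙ (b ⊼ (d ⊙ a))

u2 = d ⊙ a
u3 = c ⊙ u2 = c ⊙ (d ⊙ a)
u4 = b ⊼ u2 = b ⊼ (d ⊙ a)
u5 = u3 ⊙ u4 = (c ⊙ (d ⊙ a)) ⊙ (b ⊼ (d ⊙ a))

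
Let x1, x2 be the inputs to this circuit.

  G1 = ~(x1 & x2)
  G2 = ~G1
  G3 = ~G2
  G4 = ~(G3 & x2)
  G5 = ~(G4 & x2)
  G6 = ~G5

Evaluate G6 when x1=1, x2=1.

1

G1 = ~(1 & 1) = 0
G2 = ~0 = 1
G3 = ~1 = 0
G4 = ~(0 & 1) = 1
G5 = ~(1 & 1) = 0
G6 = ~0 = 1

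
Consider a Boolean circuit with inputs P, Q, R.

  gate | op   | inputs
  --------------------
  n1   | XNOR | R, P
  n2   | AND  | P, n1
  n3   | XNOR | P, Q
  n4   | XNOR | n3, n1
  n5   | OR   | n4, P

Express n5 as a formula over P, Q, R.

n1 = R XNOR P
n3 = P XNOR Q
n4 = n3 XNOR n1 = (P XNOR Q) XNOR (R XNOR P)
n5 = n4 OR P = ((P XNOR Q) XNOR (R XNOR P)) OR P

((P XNOR Q) XNOR (R XNOR P)) OR P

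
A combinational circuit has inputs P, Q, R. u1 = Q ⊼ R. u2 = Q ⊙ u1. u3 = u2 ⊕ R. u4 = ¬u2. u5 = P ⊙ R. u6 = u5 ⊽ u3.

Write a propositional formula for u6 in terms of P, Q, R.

u1 = Q ⊼ R
u2 = Q ⊙ u1 = Q ⊙ (Q ⊼ R)
u3 = u2 ⊕ R = (Q ⊙ (Q ⊼ R)) ⊕ R
u5 = P ⊙ R
u6 = u5 ⊽ u3 = (P ⊙ R) ⊽ ((Q ⊙ (Q ⊼ R)) ⊕ R)

(P ⊙ R) ⊽ ((Q ⊙ (Q ⊼ R)) ⊕ R)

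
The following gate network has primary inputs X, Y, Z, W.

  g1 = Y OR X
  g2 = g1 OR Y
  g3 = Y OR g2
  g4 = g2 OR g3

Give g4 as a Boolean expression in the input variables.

((Y OR X) OR Y) OR (Y OR ((Y OR X) OR Y))

g1 = Y OR X
g2 = g1 OR Y = (Y OR X) OR Y
g3 = Y OR g2 = Y OR ((Y OR X) OR Y)
g4 = g2 OR g3 = ((Y OR X) OR Y) OR (Y OR ((Y OR X) OR Y))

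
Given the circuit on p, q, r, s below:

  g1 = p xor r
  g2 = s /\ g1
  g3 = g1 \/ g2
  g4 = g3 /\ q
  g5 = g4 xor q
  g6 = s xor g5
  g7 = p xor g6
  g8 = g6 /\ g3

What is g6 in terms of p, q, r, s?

s xor ((((p xor r) \/ (s /\ (p xor r))) /\ q) xor q)

g1 = p xor r
g2 = s /\ g1 = s /\ (p xor r)
g3 = g1 \/ g2 = (p xor r) \/ (s /\ (p xor r))
g4 = g3 /\ q = ((p xor r) \/ (s /\ (p xor r))) /\ q
g5 = g4 xor q = (((p xor r) \/ (s /\ (p xor r))) /\ q) xor q
g6 = s xor g5 = s xor ((((p xor r) \/ (s /\ (p xor r))) /\ q) xor q)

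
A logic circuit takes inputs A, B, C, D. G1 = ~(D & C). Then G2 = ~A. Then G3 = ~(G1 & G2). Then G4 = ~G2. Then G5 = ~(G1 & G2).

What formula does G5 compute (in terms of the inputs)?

G1 = ~(D & C)
G2 = ~A
G5 = ~(G1 & G2) = ~((~(D & C)) & ~A)

~((~(D & C)) & ~A)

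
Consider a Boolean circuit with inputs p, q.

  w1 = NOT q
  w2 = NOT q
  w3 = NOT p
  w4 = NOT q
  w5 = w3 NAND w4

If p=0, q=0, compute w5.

w3 = NOT 0 = 1
w4 = NOT 0 = 1
w5 = 1 NAND 1 = 0

0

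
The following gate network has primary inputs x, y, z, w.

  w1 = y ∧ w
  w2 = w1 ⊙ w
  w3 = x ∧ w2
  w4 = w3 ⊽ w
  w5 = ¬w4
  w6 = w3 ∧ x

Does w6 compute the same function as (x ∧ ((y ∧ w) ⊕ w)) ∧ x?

w1 = y ∧ w
w2 = w1 ⊙ w = (y ∧ w) ⊙ w
w3 = x ∧ w2 = x ∧ ((y ∧ w) ⊙ w)
w6 = w3 ∧ x = (x ∧ ((y ∧ w) ⊙ w)) ∧ x
At x=1, y=0, z=0, w=0: circuit gives 1, formula gives 0.

No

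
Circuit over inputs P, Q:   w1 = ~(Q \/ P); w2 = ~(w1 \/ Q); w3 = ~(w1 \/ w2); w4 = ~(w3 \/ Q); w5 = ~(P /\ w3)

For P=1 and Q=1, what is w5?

0

w1 = ~(1 \/ 1) = 0
w2 = ~(0 \/ 1) = 0
w3 = ~(0 \/ 0) = 1
w5 = ~(1 /\ 1) = 0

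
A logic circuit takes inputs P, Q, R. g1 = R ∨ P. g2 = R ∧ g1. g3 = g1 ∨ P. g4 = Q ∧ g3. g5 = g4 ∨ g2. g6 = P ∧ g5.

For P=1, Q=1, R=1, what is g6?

g1 = 1 ∨ 1 = 1
g2 = 1 ∧ 1 = 1
g3 = 1 ∨ 1 = 1
g4 = 1 ∧ 1 = 1
g5 = 1 ∨ 1 = 1
g6 = 1 ∧ 1 = 1

1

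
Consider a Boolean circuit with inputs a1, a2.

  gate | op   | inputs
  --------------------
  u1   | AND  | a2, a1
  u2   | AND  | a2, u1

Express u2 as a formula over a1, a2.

a2 AND (a2 AND a1)

u1 = a2 AND a1
u2 = a2 AND u1 = a2 AND (a2 AND a1)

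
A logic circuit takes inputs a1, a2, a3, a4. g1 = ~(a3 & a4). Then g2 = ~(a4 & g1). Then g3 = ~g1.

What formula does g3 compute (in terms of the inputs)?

~(~(a3 & a4))

g1 = ~(a3 & a4)
g3 = ~g1 = ~(~(a3 & a4))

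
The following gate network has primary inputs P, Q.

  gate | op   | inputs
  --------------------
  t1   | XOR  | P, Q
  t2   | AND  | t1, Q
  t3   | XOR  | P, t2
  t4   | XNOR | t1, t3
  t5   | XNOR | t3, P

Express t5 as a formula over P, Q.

(P XOR ((P XOR Q) AND Q)) XNOR P

t1 = P XOR Q
t2 = t1 AND Q = (P XOR Q) AND Q
t3 = P XOR t2 = P XOR ((P XOR Q) AND Q)
t5 = t3 XNOR P = (P XOR ((P XOR Q) AND Q)) XNOR P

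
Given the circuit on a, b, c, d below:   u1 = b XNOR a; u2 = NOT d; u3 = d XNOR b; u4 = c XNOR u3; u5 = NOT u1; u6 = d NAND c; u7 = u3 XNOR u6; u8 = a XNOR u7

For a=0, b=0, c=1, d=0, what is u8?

u3 = 0 XNOR 0 = 1
u6 = 0 NAND 1 = 1
u7 = 1 XNOR 1 = 1
u8 = 0 XNOR 1 = 0

0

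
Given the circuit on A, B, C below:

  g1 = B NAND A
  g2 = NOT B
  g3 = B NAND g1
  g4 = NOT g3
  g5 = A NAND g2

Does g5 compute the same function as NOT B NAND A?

g2 = NOT B
g5 = A NAND g2 = A NAND NOT B
At A=1, B=0, C=0: circuit gives 0, formula gives 0.
At A=0, B=0, C=0: circuit gives 1, formula gives 1.
Agrees on all 8 inputs.

Yes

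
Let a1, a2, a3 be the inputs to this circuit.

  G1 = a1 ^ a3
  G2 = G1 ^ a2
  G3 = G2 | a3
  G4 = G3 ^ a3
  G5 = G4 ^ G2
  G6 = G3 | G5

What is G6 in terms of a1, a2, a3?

G1 = a1 ^ a3
G2 = G1 ^ a2 = (a1 ^ a3) ^ a2
G3 = G2 | a3 = ((a1 ^ a3) ^ a2) | a3
G4 = G3 ^ a3 = (((a1 ^ a3) ^ a2) | a3) ^ a3
G5 = G4 ^ G2 = ((((a1 ^ a3) ^ a2) | a3) ^ a3) ^ ((a1 ^ a3) ^ a2)
G6 = G3 | G5 = (((a1 ^ a3) ^ a2) | a3) | (((((a1 ^ a3) ^ a2) | a3) ^ a3) ^ ((a1 ^ a3) ^ a2))

(((a1 ^ a3) ^ a2) | a3) | (((((a1 ^ a3) ^ a2) | a3) ^ a3) ^ ((a1 ^ a3) ^ a2))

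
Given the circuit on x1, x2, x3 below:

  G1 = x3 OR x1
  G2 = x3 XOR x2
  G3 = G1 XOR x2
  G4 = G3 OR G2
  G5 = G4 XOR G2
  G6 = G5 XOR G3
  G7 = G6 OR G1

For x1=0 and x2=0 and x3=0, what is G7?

0

G1 = 0 OR 0 = 0
G2 = 0 XOR 0 = 0
G3 = 0 XOR 0 = 0
G4 = 0 OR 0 = 0
G5 = 0 XOR 0 = 0
G6 = 0 XOR 0 = 0
G7 = 0 OR 0 = 0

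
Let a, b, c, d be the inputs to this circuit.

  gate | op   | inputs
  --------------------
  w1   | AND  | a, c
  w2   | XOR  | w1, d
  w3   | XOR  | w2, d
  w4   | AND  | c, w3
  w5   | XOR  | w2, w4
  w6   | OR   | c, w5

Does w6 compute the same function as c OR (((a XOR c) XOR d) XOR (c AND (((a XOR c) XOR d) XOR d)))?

w1 = a AND c
w2 = w1 XOR d = (a AND c) XOR d
w3 = w2 XOR d = ((a AND c) XOR d) XOR d
w4 = c AND w3 = c AND (((a AND c) XOR d) XOR d)
w5 = w2 XOR w4 = ((a AND c) XOR d) XOR (c AND (((a AND c) XOR d) XOR d))
w6 = c OR w5 = c OR (((a AND c) XOR d) XOR (c AND (((a AND c) XOR d) XOR d)))
At a=1, b=0, c=0, d=0: circuit gives 0, formula gives 1.

No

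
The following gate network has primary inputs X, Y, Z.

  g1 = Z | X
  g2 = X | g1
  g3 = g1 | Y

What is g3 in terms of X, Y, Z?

(Z | X) | Y

g1 = Z | X
g3 = g1 | Y = (Z | X) | Y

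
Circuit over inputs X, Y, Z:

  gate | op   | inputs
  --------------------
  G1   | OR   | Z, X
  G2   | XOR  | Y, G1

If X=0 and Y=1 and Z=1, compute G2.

G1 = 1 OR 0 = 1
G2 = 1 XOR 1 = 0

0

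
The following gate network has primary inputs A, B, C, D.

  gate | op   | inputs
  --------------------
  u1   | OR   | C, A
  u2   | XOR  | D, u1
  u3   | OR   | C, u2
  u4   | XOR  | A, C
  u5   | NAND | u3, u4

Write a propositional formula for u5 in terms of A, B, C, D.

(C OR (D XOR (C OR A))) NAND (A XOR C)

u1 = C OR A
u2 = D XOR u1 = D XOR (C OR A)
u3 = C OR u2 = C OR (D XOR (C OR A))
u4 = A XOR C
u5 = u3 NAND u4 = (C OR (D XOR (C OR A))) NAND (A XOR C)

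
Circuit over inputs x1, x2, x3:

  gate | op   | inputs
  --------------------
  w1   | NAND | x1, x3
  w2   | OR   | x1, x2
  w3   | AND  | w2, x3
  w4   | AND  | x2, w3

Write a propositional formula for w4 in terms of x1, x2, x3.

w2 = x1 OR x2
w3 = w2 AND x3 = (x1 OR x2) AND x3
w4 = x2 AND w3 = x2 AND ((x1 OR x2) AND x3)

x2 AND ((x1 OR x2) AND x3)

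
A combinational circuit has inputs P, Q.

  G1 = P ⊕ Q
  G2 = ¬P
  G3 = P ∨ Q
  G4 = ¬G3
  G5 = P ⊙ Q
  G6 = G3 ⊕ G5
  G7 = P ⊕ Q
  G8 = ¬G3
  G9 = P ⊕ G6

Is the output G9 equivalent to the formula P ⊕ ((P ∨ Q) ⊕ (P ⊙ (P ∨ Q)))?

G3 = P ∨ Q
G5 = P ⊙ Q
G6 = G3 ⊕ G5 = (P ∨ Q) ⊕ (P ⊙ Q)
G9 = P ⊕ G6 = P ⊕ ((P ∨ Q) ⊕ (P ⊙ Q))
At P=1, Q=0: circuit gives 0, formula gives 1.

No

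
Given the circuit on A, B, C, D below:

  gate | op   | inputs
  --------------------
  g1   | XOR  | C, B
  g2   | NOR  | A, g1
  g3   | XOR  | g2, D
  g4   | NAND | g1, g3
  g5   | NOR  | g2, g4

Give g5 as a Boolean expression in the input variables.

(A NOR (C XOR B)) NOR ((C XOR B) NAND ((A NOR (C XOR B)) XOR D))

g1 = C XOR B
g2 = A NOR g1 = A NOR (C XOR B)
g3 = g2 XOR D = (A NOR (C XOR B)) XOR D
g4 = g1 NAND g3 = (C XOR B) NAND ((A NOR (C XOR B)) XOR D)
g5 = g2 NOR g4 = (A NOR (C XOR B)) NOR ((C XOR B) NAND ((A NOR (C XOR B)) XOR D))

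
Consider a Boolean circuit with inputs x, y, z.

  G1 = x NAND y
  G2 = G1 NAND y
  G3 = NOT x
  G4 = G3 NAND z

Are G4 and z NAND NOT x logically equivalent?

Yes

G3 = NOT x
G4 = G3 NAND z = NOT x NAND z
At x=0, y=0, z=1: circuit gives 0, formula gives 0.
At x=0, y=0, z=0: circuit gives 1, formula gives 1.
Agrees on all 8 inputs.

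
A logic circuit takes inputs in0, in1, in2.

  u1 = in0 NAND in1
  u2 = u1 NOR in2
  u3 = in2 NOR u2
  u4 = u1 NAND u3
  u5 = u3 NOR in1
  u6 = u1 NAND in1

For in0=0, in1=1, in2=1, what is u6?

u1 = 0 NAND 1 = 1
u6 = 1 NAND 1 = 0

0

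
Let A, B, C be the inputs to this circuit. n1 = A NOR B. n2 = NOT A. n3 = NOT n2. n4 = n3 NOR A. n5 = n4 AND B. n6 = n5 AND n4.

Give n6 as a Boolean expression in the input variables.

((NOT NOT A NOR A) AND B) AND (NOT NOT A NOR A)

n2 = NOT A
n3 = NOT n2 = NOT NOT A
n4 = n3 NOR A = NOT NOT A NOR A
n5 = n4 AND B = (NOT NOT A NOR A) AND B
n6 = n5 AND n4 = ((NOT NOT A NOR A) AND B) AND (NOT NOT A NOR A)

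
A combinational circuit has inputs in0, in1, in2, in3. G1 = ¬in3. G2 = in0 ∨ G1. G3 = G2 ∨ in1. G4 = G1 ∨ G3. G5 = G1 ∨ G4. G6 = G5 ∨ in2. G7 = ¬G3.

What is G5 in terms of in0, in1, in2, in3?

¬in3 ∨ (¬in3 ∨ ((in0 ∨ ¬in3) ∨ in1))

G1 = ¬in3
G2 = in0 ∨ G1 = in0 ∨ ¬in3
G3 = G2 ∨ in1 = (in0 ∨ ¬in3) ∨ in1
G4 = G1 ∨ G3 = ¬in3 ∨ ((in0 ∨ ¬in3) ∨ in1)
G5 = G1 ∨ G4 = ¬in3 ∨ (¬in3 ∨ ((in0 ∨ ¬in3) ∨ in1))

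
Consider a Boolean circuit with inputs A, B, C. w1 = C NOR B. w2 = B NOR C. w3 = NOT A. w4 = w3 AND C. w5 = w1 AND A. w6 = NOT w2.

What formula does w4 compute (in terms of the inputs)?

w3 = NOT A
w4 = w3 AND C = NOT A AND C

NOT A AND C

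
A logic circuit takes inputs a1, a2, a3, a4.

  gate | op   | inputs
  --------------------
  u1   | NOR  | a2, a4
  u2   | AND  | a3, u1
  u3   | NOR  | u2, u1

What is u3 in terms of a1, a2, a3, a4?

u1 = a2 NOR a4
u2 = a3 AND u1 = a3 AND (a2 NOR a4)
u3 = u2 NOR u1 = (a3 AND (a2 NOR a4)) NOR (a2 NOR a4)

(a3 AND (a2 NOR a4)) NOR (a2 NOR a4)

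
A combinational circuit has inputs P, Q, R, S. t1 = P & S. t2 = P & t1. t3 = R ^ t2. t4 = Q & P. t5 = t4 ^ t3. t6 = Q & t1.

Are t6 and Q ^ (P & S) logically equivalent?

No

t1 = P & S
t6 = Q & t1 = Q & (P & S)
At P=0, Q=1, R=0, S=0: circuit gives 0, formula gives 1.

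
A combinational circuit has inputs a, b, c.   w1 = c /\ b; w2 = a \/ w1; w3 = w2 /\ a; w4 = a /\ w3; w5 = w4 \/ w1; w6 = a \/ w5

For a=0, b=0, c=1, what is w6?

w1 = 1 /\ 0 = 0
w2 = 0 \/ 0 = 0
w3 = 0 /\ 0 = 0
w4 = 0 /\ 0 = 0
w5 = 0 \/ 0 = 0
w6 = 0 \/ 0 = 0

0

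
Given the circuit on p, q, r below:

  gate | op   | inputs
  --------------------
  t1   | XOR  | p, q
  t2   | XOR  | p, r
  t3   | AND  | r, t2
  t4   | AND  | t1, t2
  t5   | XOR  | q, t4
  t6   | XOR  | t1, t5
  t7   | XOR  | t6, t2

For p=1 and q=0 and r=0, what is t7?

t1 = 1 XOR 0 = 1
t2 = 1 XOR 0 = 1
t4 = 1 AND 1 = 1
t5 = 0 XOR 1 = 1
t6 = 1 XOR 1 = 0
t7 = 0 XOR 1 = 1

1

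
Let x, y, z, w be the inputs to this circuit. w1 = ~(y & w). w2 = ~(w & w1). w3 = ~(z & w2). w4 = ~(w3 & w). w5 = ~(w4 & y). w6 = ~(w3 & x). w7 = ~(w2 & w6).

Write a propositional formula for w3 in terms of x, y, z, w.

~(z & (~(w & (~(y & w)))))

w1 = ~(y & w)
w2 = ~(w & w1) = ~(w & (~(y & w)))
w3 = ~(z & w2) = ~(z & (~(w & (~(y & w)))))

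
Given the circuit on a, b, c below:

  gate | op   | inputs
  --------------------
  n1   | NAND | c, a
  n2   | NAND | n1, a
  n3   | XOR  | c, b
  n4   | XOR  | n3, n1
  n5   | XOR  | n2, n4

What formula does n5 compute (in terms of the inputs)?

n1 = c NAND a
n2 = n1 NAND a = (c NAND a) NAND a
n3 = c XOR b
n4 = n3 XOR n1 = (c XOR b) XOR (c NAND a)
n5 = n2 XOR n4 = ((c NAND a) NAND a) XOR ((c XOR b) XOR (c NAND a))

((c NAND a) NAND a) XOR ((c XOR b) XOR (c NAND a))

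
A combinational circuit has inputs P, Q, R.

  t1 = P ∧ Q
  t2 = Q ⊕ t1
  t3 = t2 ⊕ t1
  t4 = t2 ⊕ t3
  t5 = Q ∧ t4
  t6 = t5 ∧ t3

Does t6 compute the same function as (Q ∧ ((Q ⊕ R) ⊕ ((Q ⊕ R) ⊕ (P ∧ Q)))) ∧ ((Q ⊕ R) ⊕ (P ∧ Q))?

t1 = P ∧ Q
t2 = Q ⊕ t1 = Q ⊕ (P ∧ Q)
t3 = t2 ⊕ t1 = (Q ⊕ (P ∧ Q)) ⊕ (P ∧ Q)
t4 = t2 ⊕ t3 = (Q ⊕ (P ∧ Q)) ⊕ ((Q ⊕ (P ∧ Q)) ⊕ (P ∧ Q))
t5 = Q ∧ t4 = Q ∧ ((Q ⊕ (P ∧ Q)) ⊕ ((Q ⊕ (P ∧ Q)) ⊕ (P ∧ Q)))
t6 = t5 ∧ t3 = (Q ∧ ((Q ⊕ (P ∧ Q)) ⊕ ((Q ⊕ (P ∧ Q)) ⊕ (P ∧ Q)))) ∧ ((Q ⊕ (P ∧ Q)) ⊕ (P ∧ Q))
At P=1, Q=1, R=0: circuit gives 1, formula gives 0.

No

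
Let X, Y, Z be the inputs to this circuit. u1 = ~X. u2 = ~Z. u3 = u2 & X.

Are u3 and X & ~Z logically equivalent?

Yes

u2 = ~Z
u3 = u2 & X = ~Z & X
At X=0, Y=0, Z=0: circuit gives 0, formula gives 0.
At X=1, Y=0, Z=0: circuit gives 1, formula gives 1.
Agrees on all 8 inputs.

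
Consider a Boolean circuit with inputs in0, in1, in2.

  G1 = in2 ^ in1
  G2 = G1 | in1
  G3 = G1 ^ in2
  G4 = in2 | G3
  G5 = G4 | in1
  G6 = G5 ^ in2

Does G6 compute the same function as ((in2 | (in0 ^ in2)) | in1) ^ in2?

G1 = in2 ^ in1
G3 = G1 ^ in2 = (in2 ^ in1) ^ in2
G4 = in2 | G3 = in2 | ((in2 ^ in1) ^ in2)
G5 = G4 | in1 = (in2 | ((in2 ^ in1) ^ in2)) | in1
G6 = G5 ^ in2 = ((in2 | ((in2 ^ in1) ^ in2)) | in1) ^ in2
At in0=1, in1=0, in2=0: circuit gives 0, formula gives 1.

No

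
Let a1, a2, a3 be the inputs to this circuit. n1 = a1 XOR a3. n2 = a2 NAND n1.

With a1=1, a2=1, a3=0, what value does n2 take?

n1 = 1 XOR 0 = 1
n2 = 1 NAND 1 = 0

0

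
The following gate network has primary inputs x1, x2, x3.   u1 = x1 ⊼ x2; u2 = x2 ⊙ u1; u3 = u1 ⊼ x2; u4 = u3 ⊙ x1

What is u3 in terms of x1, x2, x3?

(x1 ⊼ x2) ⊼ x2

u1 = x1 ⊼ x2
u3 = u1 ⊼ x2 = (x1 ⊼ x2) ⊼ x2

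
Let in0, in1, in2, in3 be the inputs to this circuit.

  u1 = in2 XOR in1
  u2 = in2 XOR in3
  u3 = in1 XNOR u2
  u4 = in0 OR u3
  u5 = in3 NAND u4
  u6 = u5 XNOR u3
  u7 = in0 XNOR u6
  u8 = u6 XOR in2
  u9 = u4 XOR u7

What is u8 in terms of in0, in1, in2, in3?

((in3 NAND (in0 OR (in1 XNOR (in2 XOR in3)))) XNOR (in1 XNOR (in2 XOR in3))) XOR in2

u2 = in2 XOR in3
u3 = in1 XNOR u2 = in1 XNOR (in2 XOR in3)
u4 = in0 OR u3 = in0 OR (in1 XNOR (in2 XOR in3))
u5 = in3 NAND u4 = in3 NAND (in0 OR (in1 XNOR (in2 XOR in3)))
u6 = u5 XNOR u3 = (in3 NAND (in0 OR (in1 XNOR (in2 XOR in3)))) XNOR (in1 XNOR (in2 XOR in3))
u8 = u6 XOR in2 = ((in3 NAND (in0 OR (in1 XNOR (in2 XOR in3)))) XNOR (in1 XNOR (in2 XOR in3))) XOR in2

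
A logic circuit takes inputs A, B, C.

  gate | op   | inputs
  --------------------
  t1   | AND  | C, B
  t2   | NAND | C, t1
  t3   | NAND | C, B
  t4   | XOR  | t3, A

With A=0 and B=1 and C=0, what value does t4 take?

t3 = 0 NAND 1 = 1
t4 = 1 XOR 0 = 1

1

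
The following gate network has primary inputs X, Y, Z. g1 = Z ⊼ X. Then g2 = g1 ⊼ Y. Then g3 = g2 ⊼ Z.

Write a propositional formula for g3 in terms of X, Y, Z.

g1 = Z ⊼ X
g2 = g1 ⊼ Y = (Z ⊼ X) ⊼ Y
g3 = g2 ⊼ Z = ((Z ⊼ X) ⊼ Y) ⊼ Z

((Z ⊼ X) ⊼ Y) ⊼ Z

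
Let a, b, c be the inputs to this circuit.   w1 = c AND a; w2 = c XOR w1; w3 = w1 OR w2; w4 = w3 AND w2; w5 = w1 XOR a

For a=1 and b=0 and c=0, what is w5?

1

w1 = 0 AND 1 = 0
w5 = 0 XOR 1 = 1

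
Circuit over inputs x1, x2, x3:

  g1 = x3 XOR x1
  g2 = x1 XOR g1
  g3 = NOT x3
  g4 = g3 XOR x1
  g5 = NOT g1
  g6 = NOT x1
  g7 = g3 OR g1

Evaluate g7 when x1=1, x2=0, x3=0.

1

g1 = 0 XOR 1 = 1
g3 = NOT 0 = 1
g7 = 1 OR 1 = 1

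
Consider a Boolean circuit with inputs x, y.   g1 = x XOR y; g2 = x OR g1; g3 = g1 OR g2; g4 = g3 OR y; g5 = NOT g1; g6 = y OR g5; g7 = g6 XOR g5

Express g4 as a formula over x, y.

((x XOR y) OR (x OR (x XOR y))) OR y

g1 = x XOR y
g2 = x OR g1 = x OR (x XOR y)
g3 = g1 OR g2 = (x XOR y) OR (x OR (x XOR y))
g4 = g3 OR y = ((x XOR y) OR (x OR (x XOR y))) OR y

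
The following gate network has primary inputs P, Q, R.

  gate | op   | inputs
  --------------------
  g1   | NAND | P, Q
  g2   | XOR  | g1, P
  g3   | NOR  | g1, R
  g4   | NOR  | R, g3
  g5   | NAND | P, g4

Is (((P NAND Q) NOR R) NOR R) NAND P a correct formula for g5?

g1 = P NAND Q
g3 = g1 NOR R = (P NAND Q) NOR R
g4 = R NOR g3 = R NOR ((P NAND Q) NOR R)
g5 = P NAND g4 = P NAND (R NOR ((P NAND Q) NOR R))
At P=1, Q=0, R=0: circuit gives 0, formula gives 0.
At P=0, Q=0, R=0: circuit gives 1, formula gives 1.
Agrees on all 8 inputs.

Yes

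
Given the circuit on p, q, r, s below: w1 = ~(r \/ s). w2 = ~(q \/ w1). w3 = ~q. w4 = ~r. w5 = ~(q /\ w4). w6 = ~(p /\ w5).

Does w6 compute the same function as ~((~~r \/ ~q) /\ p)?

Yes

w4 = ~r
w5 = ~(q /\ w4) = ~(q /\ ~r)
w6 = ~(p /\ w5) = ~(p /\ (~(q /\ ~r)))
At p=1, q=0, r=0, s=0: circuit gives 0, formula gives 0.
At p=0, q=0, r=0, s=0: circuit gives 1, formula gives 1.
Agrees on all 16 inputs.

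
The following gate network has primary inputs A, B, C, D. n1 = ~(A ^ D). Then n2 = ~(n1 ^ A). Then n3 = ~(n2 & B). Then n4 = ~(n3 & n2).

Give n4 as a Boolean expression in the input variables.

~((~((~((~(A ^ D)) ^ A)) & B)) & (~((~(A ^ D)) ^ A)))

n1 = ~(A ^ D)
n2 = ~(n1 ^ A) = ~((~(A ^ D)) ^ A)
n3 = ~(n2 & B) = ~((~((~(A ^ D)) ^ A)) & B)
n4 = ~(n3 & n2) = ~((~((~((~(A ^ D)) ^ A)) & B)) & (~((~(A ^ D)) ^ A)))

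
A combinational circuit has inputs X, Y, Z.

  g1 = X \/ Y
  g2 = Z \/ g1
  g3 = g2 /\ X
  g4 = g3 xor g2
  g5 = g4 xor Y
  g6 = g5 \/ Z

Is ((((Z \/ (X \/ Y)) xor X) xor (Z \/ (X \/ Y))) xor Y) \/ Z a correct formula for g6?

g1 = X \/ Y
g2 = Z \/ g1 = Z \/ (X \/ Y)
g3 = g2 /\ X = (Z \/ (X \/ Y)) /\ X
g4 = g3 xor g2 = ((Z \/ (X \/ Y)) /\ X) xor (Z \/ (X \/ Y))
g5 = g4 xor Y = (((Z \/ (X \/ Y)) /\ X) xor (Z \/ (X \/ Y))) xor Y
g6 = g5 \/ Z = ((((Z \/ (X \/ Y)) /\ X) xor (Z \/ (X \/ Y))) xor Y) \/ Z
At X=0, Y=1, Z=0: circuit gives 0, formula gives 1.

No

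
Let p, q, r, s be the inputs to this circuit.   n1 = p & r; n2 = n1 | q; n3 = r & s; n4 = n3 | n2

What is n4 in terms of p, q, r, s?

n1 = p & r
n2 = n1 | q = (p & r) | q
n3 = r & s
n4 = n3 | n2 = (r & s) | ((p & r) | q)

(r & s) | ((p & r) | q)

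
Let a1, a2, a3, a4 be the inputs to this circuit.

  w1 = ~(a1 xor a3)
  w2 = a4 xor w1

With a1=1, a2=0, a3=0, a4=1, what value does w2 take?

w1 = ~(1 xor 0) = 0
w2 = 1 xor 0 = 1

1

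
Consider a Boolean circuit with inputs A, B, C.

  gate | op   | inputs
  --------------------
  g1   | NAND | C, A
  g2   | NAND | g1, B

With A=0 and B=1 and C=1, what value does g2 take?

g1 = 1 NAND 0 = 1
g2 = 1 NAND 1 = 0

0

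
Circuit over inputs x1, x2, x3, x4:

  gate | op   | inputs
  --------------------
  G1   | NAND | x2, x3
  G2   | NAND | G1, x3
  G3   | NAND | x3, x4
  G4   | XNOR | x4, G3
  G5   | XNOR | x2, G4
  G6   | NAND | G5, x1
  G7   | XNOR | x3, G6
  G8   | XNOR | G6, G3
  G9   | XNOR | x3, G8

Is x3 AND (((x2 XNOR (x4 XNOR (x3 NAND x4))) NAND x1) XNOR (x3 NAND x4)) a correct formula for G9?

G3 = x3 NAND x4
G4 = x4 XNOR G3 = x4 XNOR (x3 NAND x4)
G5 = x2 XNOR G4 = x2 XNOR (x4 XNOR (x3 NAND x4))
G6 = G5 NAND x1 = (x2 XNOR (x4 XNOR (x3 NAND x4))) NAND x1
G8 = G6 XNOR G3 = ((x2 XNOR (x4 XNOR (x3 NAND x4))) NAND x1) XNOR (x3 NAND x4)
G9 = x3 XNOR G8 = x3 XNOR (((x2 XNOR (x4 XNOR (x3 NAND x4))) NAND x1) XNOR (x3 NAND x4))
At x1=1, x2=0, x3=0, x4=0: circuit gives 1, formula gives 0.

No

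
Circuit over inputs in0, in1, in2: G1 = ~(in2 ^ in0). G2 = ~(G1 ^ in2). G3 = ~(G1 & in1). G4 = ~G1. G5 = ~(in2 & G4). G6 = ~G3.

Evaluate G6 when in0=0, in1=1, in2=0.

1

G1 = ~(0 ^ 0) = 1
G3 = ~(1 & 1) = 0
G6 = ~0 = 1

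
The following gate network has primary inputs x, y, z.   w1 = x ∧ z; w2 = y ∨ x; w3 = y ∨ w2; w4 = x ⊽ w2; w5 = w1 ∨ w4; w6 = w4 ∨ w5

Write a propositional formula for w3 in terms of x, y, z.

w2 = y ∨ x
w3 = y ∨ w2 = y ∨ (y ∨ x)

y ∨ (y ∨ x)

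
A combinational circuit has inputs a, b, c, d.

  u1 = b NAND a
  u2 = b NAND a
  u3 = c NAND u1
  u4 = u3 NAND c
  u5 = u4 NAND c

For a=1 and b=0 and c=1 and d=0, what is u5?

0

u1 = 0 NAND 1 = 1
u3 = 1 NAND 1 = 0
u4 = 0 NAND 1 = 1
u5 = 1 NAND 1 = 0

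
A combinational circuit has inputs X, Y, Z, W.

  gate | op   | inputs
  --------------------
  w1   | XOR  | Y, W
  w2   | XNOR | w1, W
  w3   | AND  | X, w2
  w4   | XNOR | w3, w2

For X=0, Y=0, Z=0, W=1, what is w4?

0

w1 = 0 XOR 1 = 1
w2 = 1 XNOR 1 = 1
w3 = 0 AND 1 = 0
w4 = 0 XNOR 1 = 0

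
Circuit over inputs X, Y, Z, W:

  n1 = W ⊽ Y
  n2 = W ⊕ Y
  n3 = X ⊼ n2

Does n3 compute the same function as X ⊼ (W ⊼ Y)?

No

n2 = W ⊕ Y
n3 = X ⊼ n2 = X ⊼ (W ⊕ Y)
At X=1, Y=0, Z=0, W=0: circuit gives 1, formula gives 0.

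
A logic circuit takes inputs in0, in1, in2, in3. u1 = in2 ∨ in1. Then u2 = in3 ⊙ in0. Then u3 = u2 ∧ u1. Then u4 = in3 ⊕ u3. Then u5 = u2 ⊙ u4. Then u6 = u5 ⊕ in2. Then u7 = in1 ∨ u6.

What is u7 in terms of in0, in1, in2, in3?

in1 ∨ (((in3 ⊙ in0) ⊙ (in3 ⊕ ((in3 ⊙ in0) ∧ (in2 ∨ in1)))) ⊕ in2)

u1 = in2 ∨ in1
u2 = in3 ⊙ in0
u3 = u2 ∧ u1 = (in3 ⊙ in0) ∧ (in2 ∨ in1)
u4 = in3 ⊕ u3 = in3 ⊕ ((in3 ⊙ in0) ∧ (in2 ∨ in1))
u5 = u2 ⊙ u4 = (in3 ⊙ in0) ⊙ (in3 ⊕ ((in3 ⊙ in0) ∧ (in2 ∨ in1)))
u6 = u5 ⊕ in2 = ((in3 ⊙ in0) ⊙ (in3 ⊕ ((in3 ⊙ in0) ∧ (in2 ∨ in1)))) ⊕ in2
u7 = in1 ∨ u6 = in1 ∨ (((in3 ⊙ in0) ⊙ (in3 ⊕ ((in3 ⊙ in0) ∧ (in2 ∨ in1)))) ⊕ in2)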